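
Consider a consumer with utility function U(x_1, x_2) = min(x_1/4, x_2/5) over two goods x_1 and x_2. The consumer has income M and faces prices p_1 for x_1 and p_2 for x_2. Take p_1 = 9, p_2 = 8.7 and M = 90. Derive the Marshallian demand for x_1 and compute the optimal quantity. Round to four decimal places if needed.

x_1* = 4.5283

Here 4·9 + 5·8.7 = 79.5, giving x_1* = 4.5283.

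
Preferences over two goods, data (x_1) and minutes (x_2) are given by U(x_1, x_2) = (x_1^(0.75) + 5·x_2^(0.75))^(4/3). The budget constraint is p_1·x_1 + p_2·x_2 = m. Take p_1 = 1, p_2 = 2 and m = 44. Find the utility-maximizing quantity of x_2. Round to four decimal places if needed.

x_2* = 21.722

MU_x_1 ∝ x_1^(-0.25), MU_x_2 ∝ 5·x_2^(-0.25), so MRS = (1/5)·(x_2/x_1)^(0.25) = p_1/p_2.
Solve for the ratio: x_2/x_1 = [5·p_1/p_2]^(4).
With the ratio pinned down, the budget gives x_1* = m/(p_1 + p_2·(x_2/x_1)) and x_2* = (x_2/x_1)·x_1*.
Numerically x_2/x_1 = 39.0625, so x_1* = 44/(1 + 2·39.0625) = 0.5561 and x_2* = 39.0625·0.5561 = 21.722.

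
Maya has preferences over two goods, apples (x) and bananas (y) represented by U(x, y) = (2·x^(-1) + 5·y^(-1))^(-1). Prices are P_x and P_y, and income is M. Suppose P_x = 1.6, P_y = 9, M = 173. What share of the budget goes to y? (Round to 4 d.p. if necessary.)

From the CES first-order condition, (2/5)·(y/x)^(2) = P_x/P_y.
Solve for the ratio: y/x = [(5/2)·P_x/P_y]^(0.5).
With the ratio pinned down, the budget gives x* = M/(P_x + P_y·(y/x)) and y* = (y/x)·x*.
Numerically y/x = 0.666667, so x* = 173/(1.6 + 9·0.666667) = 22.7632 and y* = 0.666667·22.7632 = 15.1754.
Expenditure on y: 9·15.1754 = 136.5789; share = 0.7895.

share on y = 0.7895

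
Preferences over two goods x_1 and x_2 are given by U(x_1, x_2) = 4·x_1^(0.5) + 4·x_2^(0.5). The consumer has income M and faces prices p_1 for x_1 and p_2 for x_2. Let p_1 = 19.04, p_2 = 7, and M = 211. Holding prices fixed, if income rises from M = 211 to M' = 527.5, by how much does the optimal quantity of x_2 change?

MRS = MU_x_1/MU_x_2 = (x_2/x_1)^(0.5). Set equal to p_1/p_2.
Solve for the ratio: x_2/x_1 = [p_1/p_2]^(2).
Substitute x_2 = (x_2/x_1)·x_1 into the budget: x_1* = M/(p_1 + p_2·(x_2/x_1)).
Numerically x_2/x_1 = 7.3984, so x_1* = 211/(19.04 + 7·7.3984) = 2.979 and x_2* = 7.3984·2.979 = 22.0399.
At M' = 527.5: x_2* = 55.0998. Change: 55.0998 − 22.0399 = 33.0599.

Δx_2* = 33.0599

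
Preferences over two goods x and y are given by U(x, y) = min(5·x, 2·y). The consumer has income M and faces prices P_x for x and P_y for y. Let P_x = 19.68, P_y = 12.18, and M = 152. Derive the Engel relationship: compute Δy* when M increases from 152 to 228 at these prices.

Δy* = 3.7901

Leontief preferences: the optimum is at the kink where x/2 = y/5, i.e. y = (5/2)·x.
Budget: P_x·x + P_y·(5/2)·x = M, so (2·P_x + 5·P_y)·x = 2·M.
Demand: x*(P_x,P_y,M) = 2·M/(2·P_x + 5·P_y), y* = 5·M/(2·P_x + 5·P_y).
Here 2·19.68 + 5·12.18 = 100.26, giving y* = 7.5803.
At M' = 228: y* = 11.3704. Change: 11.3704 − 7.5803 = 3.7901.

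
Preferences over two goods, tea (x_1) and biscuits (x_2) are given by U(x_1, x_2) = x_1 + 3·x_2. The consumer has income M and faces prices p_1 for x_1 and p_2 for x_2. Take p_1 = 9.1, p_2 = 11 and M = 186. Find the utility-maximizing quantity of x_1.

Linear utility — the consumer picks whichever good has higher MU/price: 1/9.1 = 0.1099 vs 3/11 = 0.2727.
x_2 gives more utility per dollar, so spend all income on x_2: x_2* = M/p_2, x_1* = 0.
Numerically: x_1* = 0, x_2* = 16.9091.

x_1* = 0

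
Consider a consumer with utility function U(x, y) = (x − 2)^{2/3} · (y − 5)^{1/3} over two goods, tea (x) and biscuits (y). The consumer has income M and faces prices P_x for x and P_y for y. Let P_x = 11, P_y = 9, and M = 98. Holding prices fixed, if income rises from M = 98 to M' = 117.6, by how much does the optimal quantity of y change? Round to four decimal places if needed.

MRS = 2·(y−5)/(x−2). Tangency with P_x/P_y gives y−5 = (1/2)·(P_x/P_y)·(x−2).
Substituting into the budget: x* = 2 + 2/3·(M − 2·P_x − 5·P_y)/P_x, and y* = 5 + 1/3·(…)/P_y.
Discretionary income = 98 − 2·11 − 5·9 = 31; y* = 5 + 1/3·31/9 = 6.1481.
At M' = 117.6: y* = 6.8741. Change: 6.8741 − 6.1481 = 0.7259.

Δy* = 0.7259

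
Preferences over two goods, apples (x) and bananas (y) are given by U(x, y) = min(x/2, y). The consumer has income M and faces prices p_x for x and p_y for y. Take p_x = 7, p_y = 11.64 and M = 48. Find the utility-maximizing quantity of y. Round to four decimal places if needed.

With perfect complements, no substitution: consume in ratio x:y = 2:1.
Budget: p_x·x + p_y·(1/2)·x = M, so (2·p_x + p_y)·x = 2·M.
Demand: x*(p_x,p_y,M) = 2·M/(2·p_x + p_y), y* = M/(2·p_x + p_y).
Here 2·7 + 11.64 = 25.64, giving y* = 1.8721.

y* = 1.8721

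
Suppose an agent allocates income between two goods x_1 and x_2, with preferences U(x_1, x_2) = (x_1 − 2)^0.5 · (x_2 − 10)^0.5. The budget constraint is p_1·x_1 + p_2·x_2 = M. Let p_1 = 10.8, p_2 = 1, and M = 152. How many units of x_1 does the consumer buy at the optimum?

Let x_1' = x_1−2, x_2' = x_2−10. MRS = x_2'/x_1' = p_1/p_2.
After buying the subsistence bundle (2, 10), a share 0.5 of the remaining income goes to x_1: x_1* = 2 + 0.5·(M − 2p_1 − 10p_2)/p_1.
Discretionary income = 152 − 2·10.8 − 10·1 = 120.4; x_1* = 2 + 0.5·120.4/10.8 = 7.5741.

x_1* = 7.5741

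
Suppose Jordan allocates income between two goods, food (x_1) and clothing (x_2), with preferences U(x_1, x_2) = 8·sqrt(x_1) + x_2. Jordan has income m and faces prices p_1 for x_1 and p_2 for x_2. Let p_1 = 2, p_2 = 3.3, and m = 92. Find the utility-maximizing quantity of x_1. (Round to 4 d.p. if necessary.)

Utility is quasi-linear in x_2; the FOC for x_1 is 4/√x_1 = p_1/p_2.
Thus x_1* = (4·p_2/p_1)² — independent of m — with the rest of income spent on x_2.
Plugging in: x_1* = (4·3.3/2)² = 43.56.

x_1* = 43.56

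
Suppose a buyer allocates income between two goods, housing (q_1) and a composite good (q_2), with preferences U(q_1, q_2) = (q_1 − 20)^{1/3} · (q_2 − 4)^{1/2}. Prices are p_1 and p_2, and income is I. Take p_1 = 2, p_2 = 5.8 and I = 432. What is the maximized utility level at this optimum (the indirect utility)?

V = 25.9038

Substituting into the budget: q_1* = 20 + 0.4·(I − 20·p_1 − 4·p_2)/p_1, and q_2* = 4 + 0.6·(…)/p_2.
Discretionary income = 432 − 20·2 − 4·5.8 = 368.8; q_1* = 20 + 0.4·368.8/2 = 93.76; q_2* = 4 + 0.6·368.8/5.8 = 42.1517.
Utility at the optimum: U(93.76, 42.1517) = 25.9038.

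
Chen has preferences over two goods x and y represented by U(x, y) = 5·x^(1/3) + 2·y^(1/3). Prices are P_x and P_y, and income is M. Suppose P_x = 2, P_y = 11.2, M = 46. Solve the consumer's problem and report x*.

MRS = MU_x/MU_y = (5/2)·(y/x)^(2/3). Set equal to P_x/P_y.
Hence y/x = ((2/5)·P_x/P_y)^(1/(2/3)), i.e. raised to the 1.5 power.
With the ratio pinned down, the budget gives x* = M/(P_x + P_y·(y/x)) and y* = (y/x)·x*.
Numerically y/x = 0.01909, so x* = 46/(2 + 11.2·0.01909) = 20.7787.

x* = 20.7787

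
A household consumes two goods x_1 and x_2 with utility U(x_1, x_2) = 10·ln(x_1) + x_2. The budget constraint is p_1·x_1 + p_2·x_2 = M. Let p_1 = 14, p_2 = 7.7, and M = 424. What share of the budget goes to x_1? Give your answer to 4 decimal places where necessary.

Set MRS = p_1/p_2: (10/x_1)/1 = p_1/p_2.
So x_1*(p_1,p_2) = 10·p_2/p_1, independent of income; and x_2* = (M − 10·p_2)/p_2.
At the given prices: x_1* = 10·7.7/14 = 5.5, and x_2* = 45.0649.
Expenditure on x_1: 14·5.5 = 77; share = 0.1816.

share on x_1 = 0.1816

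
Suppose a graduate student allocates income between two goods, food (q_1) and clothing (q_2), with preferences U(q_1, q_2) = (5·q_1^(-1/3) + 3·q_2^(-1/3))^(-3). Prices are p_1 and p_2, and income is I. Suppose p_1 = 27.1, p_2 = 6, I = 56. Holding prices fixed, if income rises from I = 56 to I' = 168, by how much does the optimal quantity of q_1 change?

From the CES first-order condition, (5/3)·(q_2/q_1)^(4/3) = p_1/p_2.
Hence q_2/q_1 = ((3/5)·p_1/p_2)^(1/(4/3)), i.e. raised to the 0.75 power.
Substitute q_2 = (q_2/q_1)·q_1 into the budget: q_1* = I/(p_1 + p_2·(q_2/q_1)).
Numerically q_2/q_1 = 2.112161, so q_1* = 56/(27.1 + 6·2.112161) = 1.408.
At I' = 168: q_1* = 4.224. Change: 4.224 − 1.408 = 2.816.

Δq_1* = 2.816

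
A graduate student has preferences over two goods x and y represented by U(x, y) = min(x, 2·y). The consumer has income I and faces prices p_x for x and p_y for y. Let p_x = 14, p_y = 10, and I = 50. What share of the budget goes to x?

share on x = 0.7368

With perfect complements, no substitution: consume in ratio x:y = 2:1.
Budget: p_x·x + p_y·(1/2)·x = I, so (2·p_x + p_y)·x = 2·I.
Demand: x*(p_x,p_y,I) = 2·I/(2·p_x + p_y), y* = I/(2·p_x + p_y).
Here 2·14 + 10 = 38, giving x* = 2.6316 and y* = 1.3158.
Expenditure on x: 14·2.6316 = 36.8421; share = 0.7368.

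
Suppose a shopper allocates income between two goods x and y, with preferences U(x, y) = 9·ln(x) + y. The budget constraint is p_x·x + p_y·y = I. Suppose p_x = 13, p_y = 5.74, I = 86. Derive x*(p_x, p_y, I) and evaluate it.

MU_x = 9/x, MU_y = 1. Tangency: 9/x = p_x/p_y.
So x*(p_x,p_y) = 9·p_y/p_x, independent of income; and y* = (I − 9·p_y)/p_y.
At the given prices: x* = 9·5.74/13 = 3.9738.

x* = 3.9738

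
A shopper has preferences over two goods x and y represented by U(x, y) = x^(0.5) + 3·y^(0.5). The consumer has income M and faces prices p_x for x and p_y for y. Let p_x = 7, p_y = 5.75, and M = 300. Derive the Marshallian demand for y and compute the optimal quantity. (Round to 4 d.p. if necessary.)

y* = 47.8103

With the ratio pinned down, the budget gives x* = M/(p_x + p_y·(y/x)) and y* = (y/x)·x*.
Numerically y/x = 13.338374, so x* = 300/(7 + 5.75·13.338374) = 3.5844 and y* = 13.338374·3.5844 = 47.8103.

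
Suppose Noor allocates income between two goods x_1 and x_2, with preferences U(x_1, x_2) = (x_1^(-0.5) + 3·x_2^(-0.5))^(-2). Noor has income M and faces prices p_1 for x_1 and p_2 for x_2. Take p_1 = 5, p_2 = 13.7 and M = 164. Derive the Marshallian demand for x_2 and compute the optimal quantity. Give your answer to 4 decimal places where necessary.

MU_x_1 ∝ x_1^(-1.5), MU_x_2 ∝ 3·x_2^(-1.5), so MRS = (1/3)·(x_2/x_1)^(1.5) = p_1/p_2.
Solve for the ratio: x_2/x_1 = [3·p_1/p_2]^(2/3).
Substitute x_2 = (x_2/x_1)·x_1 into the budget: x_1* = M/(p_1 + p_2·(x_2/x_1)).
Numerically x_2/x_1 = 1.0623, so x_1* = 164/(5 + 13.7·1.0623) = 8.3872 and x_2* = 1.0623·8.3872 = 8.9098.

x_2* = 8.9098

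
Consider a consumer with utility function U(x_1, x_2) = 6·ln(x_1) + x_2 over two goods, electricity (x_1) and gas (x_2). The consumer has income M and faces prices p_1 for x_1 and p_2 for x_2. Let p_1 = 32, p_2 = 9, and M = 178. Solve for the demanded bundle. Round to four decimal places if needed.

MU_x_1 = 6/x_1, MU_x_2 = 1. Tangency: 6/x_1 = p_1/p_2.
So x_1*(p_1,p_2) = 6·p_2/p_1, independent of income; and x_2* = (M − 6·p_2)/p_2.
At the given prices: x_1* = 6·9/32 = 1.6875, and x_2* = 13.7778.

x_1* = 1.6875, x_2* = 13.7778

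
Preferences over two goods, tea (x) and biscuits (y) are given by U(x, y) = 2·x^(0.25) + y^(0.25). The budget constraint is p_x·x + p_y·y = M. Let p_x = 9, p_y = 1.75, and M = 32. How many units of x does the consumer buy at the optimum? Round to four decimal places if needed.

With the ratio pinned down, the budget gives x* = M/(p_x + p_y·(y/x)) and y* = (y/x)·x*.
Numerically y/x = 3.522892, so x* = 32/(9 + 1.75·3.522892) = 2.1101.

x* = 2.1101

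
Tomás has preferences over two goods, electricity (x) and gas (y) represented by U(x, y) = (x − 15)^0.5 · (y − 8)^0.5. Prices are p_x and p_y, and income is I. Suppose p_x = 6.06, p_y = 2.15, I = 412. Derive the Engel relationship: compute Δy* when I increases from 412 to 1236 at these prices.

Δy* = 191.6279

Let x' = x−15, y' = y−8. MRS = y'/x' = p_x/p_y.
After buying the subsistence bundle (15, 8), a share 0.5 of the remaining income goes to x: x* = 15 + 0.5·(I − 15p_x − 8p_y)/p_x.
Discretionary income = 412 − 15·6.06 − 8·2.15 = 303.9; y* = 8 + 0.5·303.9/2.15 = 78.6744.
At I' = 1236: y* = 270.3023. Change: 270.3023 − 78.6744 = 191.6279.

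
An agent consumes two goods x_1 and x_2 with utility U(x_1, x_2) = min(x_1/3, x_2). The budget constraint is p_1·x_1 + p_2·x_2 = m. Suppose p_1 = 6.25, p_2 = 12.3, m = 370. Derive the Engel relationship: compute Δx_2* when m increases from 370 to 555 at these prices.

Δx_2* = 5.9581

With perfect complements, no substitution: consume in ratio x_1:x_2 = 3:1.
Budget: p_1·x_1 + p_2·(1/3)·x_1 = m, so (3·p_1 + p_2)·x_1 = 3·m.
Demand: x_1*(p_1,p_2,m) = 3·m/(3·p_1 + p_2), x_2* = m/(3·p_1 + p_2).
Here 3·6.25 + 12.3 = 31.05, giving x_2* = 11.9163.
At m' = 555: x_2* = 17.8744. Change: 17.8744 − 11.9163 = 5.9581.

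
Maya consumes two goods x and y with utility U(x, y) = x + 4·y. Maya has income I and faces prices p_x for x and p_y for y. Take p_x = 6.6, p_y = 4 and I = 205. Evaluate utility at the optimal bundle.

V = 205

Linear utility — the consumer picks whichever good has higher MU/price: 1/6.6 = 0.1515 vs 4/4 = 1.
y gives more utility per dollar, so spend all income on y: y* = I/p_y, x* = 0.
Numerically: x* = 0, y* = 51.25.
Utility at the optimum: U(0, 51.25) = 205.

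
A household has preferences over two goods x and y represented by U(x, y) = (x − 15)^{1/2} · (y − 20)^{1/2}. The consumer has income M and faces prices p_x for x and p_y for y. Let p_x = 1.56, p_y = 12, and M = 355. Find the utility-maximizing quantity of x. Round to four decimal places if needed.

Let x' = x−15, y' = y−20. MRS = y'/x' = p_x/p_y.
Substituting into the budget: x* = 15 + 0.5·(M − 15·p_x − 20·p_y)/p_x, and y* = 20 + 0.5·(…)/p_y.
Discretionary income = 355 − 15·1.56 − 20·12 = 91.6; x* = 15 + 0.5·91.6/1.56 = 44.359.

x* = 44.359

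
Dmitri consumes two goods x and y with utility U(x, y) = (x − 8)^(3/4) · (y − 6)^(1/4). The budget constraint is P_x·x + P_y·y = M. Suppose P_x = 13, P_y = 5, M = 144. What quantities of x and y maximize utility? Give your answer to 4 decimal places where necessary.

Let x' = x−8, y' = y−6. MRS = 3·y'/x' = P_x/P_y.
Substituting into the budget: x* = 8 + 0.75·(M − 8·P_x − 6·P_y)/P_x, and y* = 6 + 0.25·(…)/P_y.
Discretionary income = 144 − 8·13 − 6·5 = 10; x* = 8 + 0.75·10/13 = 8.5769; y* = 6 + 0.25·10/5 = 6.5.

x* = 8.5769, y* = 6.5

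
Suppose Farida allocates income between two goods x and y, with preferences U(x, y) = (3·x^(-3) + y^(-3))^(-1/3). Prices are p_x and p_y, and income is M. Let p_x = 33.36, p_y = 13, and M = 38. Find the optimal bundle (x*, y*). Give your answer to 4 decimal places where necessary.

MRS = MU_x/MU_y = 3·(y/x)^(4). Set equal to p_x/p_y.
Solve for the ratio: y/x = [(1/3)·p_x/p_y]^(0.25).
With the ratio pinned down, the budget gives x* = M/(p_x + p_y·(y/x)) and y* = (y/x)·x*.
Numerically y/x = 0.961702, so x* = 38/(33.36 + 13·0.961702) = 0.8286 and y* = 0.961702·0.8286 = 0.7968.

x* = 0.8286, y* = 0.7968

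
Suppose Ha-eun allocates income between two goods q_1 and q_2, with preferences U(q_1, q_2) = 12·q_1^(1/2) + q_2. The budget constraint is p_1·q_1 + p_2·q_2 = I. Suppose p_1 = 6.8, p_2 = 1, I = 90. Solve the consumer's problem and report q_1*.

q_1* = 0.7785

Set MRS = p_1/p_2: 6·q_1^(−1/2) = p_1/p_2.
Solve: √q_1 = 6·p_2/p_1, so q_1*(p_1,p_2) = (6·p_2/p_1)², and q_2* = (I − p_1·q_1*)/p_2.
Plugging in: q_1* = (6·1/6.8)² = 0.7785.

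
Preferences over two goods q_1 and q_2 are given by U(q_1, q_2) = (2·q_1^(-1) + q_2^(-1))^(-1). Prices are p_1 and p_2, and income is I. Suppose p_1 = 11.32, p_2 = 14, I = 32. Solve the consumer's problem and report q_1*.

q_1* = 1.5825

MU_q_1 ∝ 2·q_1^(-2), MU_q_2 ∝ q_2^(-2), so MRS = 2·(q_2/q_1)^(2) = p_1/p_2.
Hence q_2/q_1 = ((1/2)·p_1/p_2)^(1/(2)), i.e. raised to the 0.5 power.
With the ratio pinned down, the budget gives q_1* = I/(p_1 + p_2·(q_2/q_1)) and q_2* = (q_2/q_1)·q_1*.
Numerically q_2/q_1 = 0.635835, so q_1* = 32/(11.32 + 14·0.635835) = 1.5825.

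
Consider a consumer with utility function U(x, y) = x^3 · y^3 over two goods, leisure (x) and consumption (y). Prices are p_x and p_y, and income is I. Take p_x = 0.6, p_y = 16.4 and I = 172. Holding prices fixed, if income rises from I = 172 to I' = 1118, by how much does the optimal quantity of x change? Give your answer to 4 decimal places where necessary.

Δx* = 788.3333

Tangency: MRS = y/x = p_x/p_y.
Rearranging, p_y·y = p_x·x. Substituting into the budget gives p_x·x·(1 + 1) = I.
Demand: x*(p_x,p_y,I) = 0.5·I/p_x and y* = 0.5·I/p_y.
At p_x=0.6, p_y=16.4, I=172: x* = 0.5·172/0.6 = 143.3333.
At I' = 1118: x* = 931.6667. Change: 931.6667 − 143.3333 = 788.3333.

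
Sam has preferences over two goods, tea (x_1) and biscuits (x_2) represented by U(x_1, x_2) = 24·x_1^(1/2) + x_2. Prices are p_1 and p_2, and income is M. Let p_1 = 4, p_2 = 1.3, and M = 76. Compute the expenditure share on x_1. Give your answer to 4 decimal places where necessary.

share on x_1 = 0.8005

Set MRS = p_1/p_2: 12·x_1^(−1/2) = p_1/p_2.
Thus x_1* = (12·p_2/p_1)² — independent of M — with the rest of income spent on x_2.
Plugging in: x_1* = (12·1.3/4)² = 15.21, x_2* = 11.6615.
Expenditure on x_1: 4·15.21 = 60.84; share = 0.8005.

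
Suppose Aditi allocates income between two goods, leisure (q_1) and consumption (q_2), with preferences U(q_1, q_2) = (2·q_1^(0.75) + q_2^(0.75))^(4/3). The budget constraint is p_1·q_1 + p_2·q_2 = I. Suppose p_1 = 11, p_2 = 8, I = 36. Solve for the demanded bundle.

MRS = MU_q_1/MU_q_2 = 2·(q_2/q_1)^(0.25). Set equal to p_1/p_2.
Hence q_2/q_1 = ((1/2)·p_1/p_2)^(1/(0.25)), i.e. raised to the 4 power.
Substitute q_2 = (q_2/q_1)·q_1 into the budget: q_1* = I/(p_1 + p_2·(q_2/q_1)).
Numerically q_2/q_1 = 0.223404, so q_1* = 36/(11 + 8·0.223404) = 2.8153 and q_2* = 0.223404·2.8153 = 0.629.

q_1* = 2.8153, q_2* = 0.629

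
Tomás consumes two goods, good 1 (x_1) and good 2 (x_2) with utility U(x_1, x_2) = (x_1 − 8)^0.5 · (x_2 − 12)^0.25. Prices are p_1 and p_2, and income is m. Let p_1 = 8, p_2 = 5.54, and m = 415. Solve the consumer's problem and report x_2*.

x_2* = 29.1191

MRS = 2·(x_2−12)/(x_1−8). Tangency with p_1/p_2 gives x_2−12 = (1/2)·(p_1/p_2)·(x_1−8).
After buying the subsistence bundle (8, 12), a share 2/3 of the remaining income goes to x_1: x_1* = 8 + 2/3·(m − 8p_1 − 12p_2)/p_1.
Discretionary income = 415 − 8·8 − 12·5.54 = 284.52; x_2* = 12 + 1/3·284.52/5.54 = 29.1191.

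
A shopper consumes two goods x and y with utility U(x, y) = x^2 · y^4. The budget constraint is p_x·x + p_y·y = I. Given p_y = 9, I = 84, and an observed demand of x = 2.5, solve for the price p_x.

MU_x/MU_y = (2·y)/(4·x); tangency sets this equal to p_x/p_y.
Rearranging, p_y·y = 2·p_x·x. Substituting into the budget gives p_x·x·(1 + 2) = I.
Demand: x*(p_x,p_y,I) = 1/3·I/p_x and y* = 2/3·I/p_y.
Set x* = 2.5 in the demand function and solve for p_x: p_x = 11.2.

p_x = 11.2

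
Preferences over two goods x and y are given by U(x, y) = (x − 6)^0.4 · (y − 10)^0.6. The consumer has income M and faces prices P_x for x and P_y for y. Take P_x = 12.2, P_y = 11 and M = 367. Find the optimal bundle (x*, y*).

MRS = (2/3)·(y−10)/(x−6). Tangency with P_x/P_y gives y−10 = (3/2)·(P_x/P_y)·(x−6).
After buying the subsistence bundle (6, 10), a share 0.4 of the remaining income goes to x: x* = 6 + 0.4·(M − 6P_x − 10P_y)/P_x.
Discretionary income = 367 − 6·12.2 − 10·11 = 183.8; x* = 6 + 0.4·183.8/12.2 = 12.0262; y* = 10 + 0.6·183.8/11 = 20.0255.

x* = 12.0262, y* = 20.0255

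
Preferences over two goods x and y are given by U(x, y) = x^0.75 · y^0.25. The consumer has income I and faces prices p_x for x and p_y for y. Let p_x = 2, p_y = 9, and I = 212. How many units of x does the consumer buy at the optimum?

x* = 79.5

Demand: x*(p_x,p_y,I) = 0.75·I/p_x and y* = 0.25·I/p_y.
At p_x=2, p_y=9, I=212: x* = 0.75·212/2 = 79.5.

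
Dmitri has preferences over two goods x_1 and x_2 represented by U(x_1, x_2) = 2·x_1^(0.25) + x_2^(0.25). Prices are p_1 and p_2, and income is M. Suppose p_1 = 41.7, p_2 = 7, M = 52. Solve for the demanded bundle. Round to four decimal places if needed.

x_1* = 0.7253, x_2* = 3.1081

Substitute x_2 = (x_2/x_1)·x_1 into the budget: x_1* = M/(p_1 + p_2·(x_2/x_1)).
Numerically x_2/x_1 = 4.285591, so x_1* = 52/(41.7 + 7·4.285591) = 0.7253 and x_2* = 4.285591·0.7253 = 3.1081.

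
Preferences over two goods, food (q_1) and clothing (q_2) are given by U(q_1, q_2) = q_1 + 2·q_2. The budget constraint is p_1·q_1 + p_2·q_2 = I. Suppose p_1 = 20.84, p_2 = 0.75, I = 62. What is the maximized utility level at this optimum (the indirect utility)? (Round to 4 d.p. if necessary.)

Numerically: q_1* = 0, q_2* = 82.6667.
Utility at the optimum: U(0, 82.6667) = 165.3333.

V = 165.3333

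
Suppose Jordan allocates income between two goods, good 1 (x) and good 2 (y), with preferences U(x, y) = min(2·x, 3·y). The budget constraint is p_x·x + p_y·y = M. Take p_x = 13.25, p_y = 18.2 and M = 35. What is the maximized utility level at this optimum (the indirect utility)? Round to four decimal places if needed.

Demand: x*(p_x,p_y,M) = 3·M/(3·p_x + 2·p_y), y* = 2·M/(3·p_x + 2·p_y).
Here 3·13.25 + 2·18.2 = 76.15, giving x* = 1.3789 and y* = 0.9192.
Utility at the optimum: U(1.3789, 0.9192) = 2.7577.

V = 2.7577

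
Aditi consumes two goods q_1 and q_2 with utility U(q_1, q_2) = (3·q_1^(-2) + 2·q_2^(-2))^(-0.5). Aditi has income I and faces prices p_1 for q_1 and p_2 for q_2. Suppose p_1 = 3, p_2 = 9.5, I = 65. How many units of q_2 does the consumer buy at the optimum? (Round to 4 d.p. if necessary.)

q_2* = 4.4695

From the CES first-order condition, (3/2)·(q_2/q_1)^(3) = p_1/p_2.
Hence q_2/q_1 = ((2/3)·p_1/p_2)^(1/(3)), i.e. raised to the 1/3 power.
Substitute q_2 = (q_2/q_1)·q_1 into the budget: q_1* = I/(p_1 + p_2·(q_2/q_1)).
Numerically q_2/q_1 = 0.594888, so q_1* = 65/(3 + 9.5·0.594888) = 7.5132 and q_2* = 0.594888·7.5132 = 4.4695.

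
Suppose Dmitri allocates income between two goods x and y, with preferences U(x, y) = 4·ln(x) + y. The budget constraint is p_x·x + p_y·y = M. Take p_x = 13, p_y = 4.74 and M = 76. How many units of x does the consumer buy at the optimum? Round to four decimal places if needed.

x* = 1.4585

MU_x = 4/x, MU_y = 1. Tangency: 4/x = p_x/p_y.
So x*(p_x,p_y) = 4·p_y/p_x, independent of income; and y* = (M − 4·p_y)/p_y.
At the given prices: x* = 4·4.74/13 = 1.4585.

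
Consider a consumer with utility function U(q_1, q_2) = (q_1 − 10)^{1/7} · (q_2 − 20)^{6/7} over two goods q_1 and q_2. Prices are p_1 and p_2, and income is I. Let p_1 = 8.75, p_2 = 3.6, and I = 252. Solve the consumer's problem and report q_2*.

q_2* = 42.0238

This is Cobb-Douglas in (q_1−10, q_2−20): tangency gives 1/7·p_2·(q_2−20) = 6/7·p_1·(q_1−10).
Substituting into the budget: q_1* = 10 + 1/7·(I − 10·p_1 − 20·p_2)/p_1, and q_2* = 20 + 6/7·(…)/p_2.
Discretionary income = 252 − 10·8.75 − 20·3.6 = 92.5; q_2* = 20 + 6/7·92.5/3.6 = 42.0238.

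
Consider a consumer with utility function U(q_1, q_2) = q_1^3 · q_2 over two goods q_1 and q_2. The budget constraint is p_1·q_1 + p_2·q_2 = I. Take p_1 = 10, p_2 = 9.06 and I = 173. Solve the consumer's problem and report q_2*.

q_2* = 4.7737

At p_1=10, p_2=9.06, I=173: q_2* = 0.25·173/9.06 = 4.7737.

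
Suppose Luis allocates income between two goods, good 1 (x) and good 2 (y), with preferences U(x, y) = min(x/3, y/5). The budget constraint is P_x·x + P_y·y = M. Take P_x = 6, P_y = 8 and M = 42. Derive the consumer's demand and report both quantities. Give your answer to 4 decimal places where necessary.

x* = 2.1724, y* = 3.6207

Leontief preferences: the optimum is at the kink where x/3 = y/5, i.e. y = (5/3)·x.
Budget: P_x·x + P_y·(5/3)·x = M, so (3·P_x + 5·P_y)·x = 3·M.
Demand: x*(P_x,P_y,M) = 3·M/(3·P_x + 5·P_y), y* = 5·M/(3·P_x + 5·P_y).
Here 3·6 + 5·8 = 58, giving x* = 2.1724 and y* = 3.6207.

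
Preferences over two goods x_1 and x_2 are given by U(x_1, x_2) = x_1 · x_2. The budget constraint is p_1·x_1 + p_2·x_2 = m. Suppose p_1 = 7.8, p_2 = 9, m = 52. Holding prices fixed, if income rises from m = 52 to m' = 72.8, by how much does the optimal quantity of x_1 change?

Δx_1* = 1.3333

Tangency: MRS = x_2/x_1 = p_1/p_2.
So p_2·x_2 = p_1·x_1; combined with the budget, a share 0.5 of income goes to x_1.
Demand: x_1*(p_1,p_2,m) = 0.5·m/p_1 and x_2* = 0.5·m/p_2.
At p_1=7.8, p_2=9, m=52: x_1* = 0.5·52/7.8 = 3.3333.
At m' = 72.8: x_1* = 4.6667. Change: 4.6667 − 3.3333 = 1.3333.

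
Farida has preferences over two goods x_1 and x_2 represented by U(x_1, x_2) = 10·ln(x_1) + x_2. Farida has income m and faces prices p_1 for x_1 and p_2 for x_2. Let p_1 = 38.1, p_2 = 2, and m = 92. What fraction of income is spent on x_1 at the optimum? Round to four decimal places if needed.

share on x_1 = 0.2174

So x_1*(p_1,p_2) = 10·p_2/p_1, independent of income; and x_2* = (m − 10·p_2)/p_2.
At the given prices: x_1* = 10·2/38.1 = 0.5249, and x_2* = 36.
Expenditure on x_1: 38.1·0.5249 = 20; share = 0.2174.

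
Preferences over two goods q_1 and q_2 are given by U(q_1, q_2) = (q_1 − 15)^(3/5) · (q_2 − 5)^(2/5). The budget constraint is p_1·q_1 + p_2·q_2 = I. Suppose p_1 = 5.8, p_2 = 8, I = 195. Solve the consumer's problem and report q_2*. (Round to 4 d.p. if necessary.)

q_2* = 8.4

This is Cobb-Douglas in (q_1−15, q_2−5): tangency gives 0.6·p_2·(q_2−5) = 0.4·p_1·(q_1−15).
After buying the subsistence bundle (15, 5), a share 0.6 of the remaining income goes to q_1: q_1* = 15 + 0.6·(I − 15p_1 − 5p_2)/p_1.
Discretionary income = 195 − 15·5.8 − 5·8 = 68; q_2* = 5 + 0.4·68/8 = 8.4.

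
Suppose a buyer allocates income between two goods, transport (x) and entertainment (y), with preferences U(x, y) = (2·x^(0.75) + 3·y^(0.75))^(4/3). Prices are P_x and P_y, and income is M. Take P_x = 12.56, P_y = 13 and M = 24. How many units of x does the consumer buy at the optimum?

x* = 0.3433

Numerically y/x = 4.411133, so x* = 24/(12.56 + 13·4.411133) = 0.3433.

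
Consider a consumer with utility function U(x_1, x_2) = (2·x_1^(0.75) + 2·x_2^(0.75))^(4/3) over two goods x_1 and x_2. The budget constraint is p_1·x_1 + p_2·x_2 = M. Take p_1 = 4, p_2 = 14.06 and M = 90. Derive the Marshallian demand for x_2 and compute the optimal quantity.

x_2* = 0.1441

MRS = MU_x_1/MU_x_2 = (x_2/x_1)^(0.25). Set equal to p_1/p_2.
Solve for the ratio: x_2/x_1 = [p_1/p_2]^(4).
Substitute x_2 = (x_2/x_1)·x_1 into the budget: x_1* = M/(p_1 + p_2·(x_2/x_1)).
Numerically x_2/x_1 = 0.006551, so x_1* = 90/(4 + 14.06·0.006551) = 21.9936 and x_2* = 0.006551·21.9936 = 0.1441.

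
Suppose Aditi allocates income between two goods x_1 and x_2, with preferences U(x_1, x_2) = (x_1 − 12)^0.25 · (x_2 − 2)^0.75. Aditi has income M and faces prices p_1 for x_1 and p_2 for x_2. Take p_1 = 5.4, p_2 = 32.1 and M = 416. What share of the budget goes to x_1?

share on x_1 = 0.3282

Let x_1' = x_1−12, x_2' = x_2−2. MRS = (1/3)·x_2'/x_1' = p_1/p_2.
After buying the subsistence bundle (12, 2), a share 0.25 of the remaining income goes to x_1: x_1* = 12 + 0.25·(M − 12p_1 − 2p_2)/p_1.
Discretionary income = 416 − 12·5.4 − 2·32.1 = 287; x_1* = 12 + 0.25·287/5.4 = 25.287; x_2* = 2 + 0.75·287/32.1 = 8.7056.
Expenditure on x_1: 5.4·25.287 = 136.55; share = 0.3282.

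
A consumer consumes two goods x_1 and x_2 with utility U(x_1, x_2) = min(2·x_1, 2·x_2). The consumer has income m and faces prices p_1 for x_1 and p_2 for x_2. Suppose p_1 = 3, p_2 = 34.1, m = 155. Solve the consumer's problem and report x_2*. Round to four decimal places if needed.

x_2* = 4.1779

With perfect complements, no substitution: consume in ratio x_1:x_2 = 2:2.
Budget: p_1·x_1 + p_2·x_1 = m, so (2·p_1 + 2·p_2)·x_1 = 2·m.
Demand: x_1*(p_1,p_2,m) = 2·m/(2·p_1 + 2·p_2), x_2* = 2·m/(2·p_1 + 2·p_2).
Here 2·3 + 2·34.1 = 74.2, giving x_2* = 4.1779.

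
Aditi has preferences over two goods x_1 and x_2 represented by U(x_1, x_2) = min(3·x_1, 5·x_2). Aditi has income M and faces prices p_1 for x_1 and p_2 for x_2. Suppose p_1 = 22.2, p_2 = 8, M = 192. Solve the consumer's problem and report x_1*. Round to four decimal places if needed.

x_1* = 7.1111

Leontief preferences: the optimum is at the kink where x_1/5 = x_2/3, i.e. x_2 = (3/5)·x_1.
Budget: p_1·x_1 + p_2·(3/5)·x_1 = M, so (5·p_1 + 3·p_2)·x_1 = 5·M.
Demand: x_1*(p_1,p_2,M) = 5·M/(5·p_1 + 3·p_2), x_2* = 3·M/(5·p_1 + 3·p_2).
Here 5·22.2 + 3·8 = 135, giving x_1* = 7.1111.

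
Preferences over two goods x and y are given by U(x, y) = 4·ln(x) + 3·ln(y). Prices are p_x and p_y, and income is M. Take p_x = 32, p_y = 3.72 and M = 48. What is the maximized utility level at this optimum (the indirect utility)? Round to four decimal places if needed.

V = 4.5139

MU_x/MU_y = (4·y)/(3·x); tangency sets this equal to p_x/p_y.
Rearranging, p_y·y = (3/4)·p_x·x. Substituting into the budget gives p_x·x·(1 + (3/4)) = M.
Demand: x*(p_x,p_y,M) = 4/7·M/p_x and y* = 3/7·M/p_y.
At p_x=32, p_y=3.72, M=48: x* = 4/7·48/32 = 0.8571, y* = 5.53.
Utility at the optimum: U(0.8571, 5.53) = 4.5139.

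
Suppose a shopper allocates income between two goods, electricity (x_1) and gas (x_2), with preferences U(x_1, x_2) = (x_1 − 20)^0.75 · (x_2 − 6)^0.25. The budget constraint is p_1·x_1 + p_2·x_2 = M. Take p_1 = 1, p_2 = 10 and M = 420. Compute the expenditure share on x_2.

Let x_1' = x_1−20, x_2' = x_2−6. MRS = 3·x_2'/x_1' = p_1/p_2.
Substituting into the budget: x_1* = 20 + 0.75·(M − 20·p_1 − 6·p_2)/p_1, and x_2* = 6 + 0.25·(…)/p_2.
Discretionary income = 420 − 20·1 − 6·10 = 340; x_1* = 20 + 0.75·340/1 = 275; x_2* = 6 + 0.25·340/10 = 14.5.
Expenditure on x_2: 10·14.5 = 145; share = 0.3452.

share on x_2 = 0.3452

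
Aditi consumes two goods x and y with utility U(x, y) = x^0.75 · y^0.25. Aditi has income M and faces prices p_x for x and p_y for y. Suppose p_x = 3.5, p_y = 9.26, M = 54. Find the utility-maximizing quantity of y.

At p_x=3.5, p_y=9.26, M=54: y* = 0.25·54/9.26 = 1.4579.

y* = 1.4579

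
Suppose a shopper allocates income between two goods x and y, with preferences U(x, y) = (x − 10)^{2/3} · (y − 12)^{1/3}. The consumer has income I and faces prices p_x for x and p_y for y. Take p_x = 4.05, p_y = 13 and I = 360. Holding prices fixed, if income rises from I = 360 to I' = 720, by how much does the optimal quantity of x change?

MRS = 2·(y−12)/(x−10). Tangency with p_x/p_y gives y−12 = (1/2)·(p_x/p_y)·(x−10).
Substituting into the budget: x* = 10 + 2/3·(I − 10·p_x − 12·p_y)/p_x, and y* = 12 + 1/3·(…)/p_y.
Discretionary income = 360 − 10·4.05 − 12·13 = 163.5; x* = 10 + 2/3·163.5/4.05 = 36.9136.
At I' = 720: x* = 96.1728. Change: 96.1728 − 36.9136 = 59.2593.

Δx* = 59.2593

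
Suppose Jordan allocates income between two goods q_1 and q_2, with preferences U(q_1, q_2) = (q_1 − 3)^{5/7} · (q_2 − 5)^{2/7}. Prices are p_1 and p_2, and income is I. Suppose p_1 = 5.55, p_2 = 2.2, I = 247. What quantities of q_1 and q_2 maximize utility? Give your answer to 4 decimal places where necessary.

After buying the subsistence bundle (3, 5), a share 5/7 of the remaining income goes to q_1: q_1* = 3 + 5/7·(I − 3p_1 − 5p_2)/p_1.
Discretionary income = 247 − 3·5.55 − 5·2.2 = 219.35; q_1* = 3 + 5/7·219.35/5.55 = 31.2304; q_2* = 5 + 2/7·219.35/2.2 = 33.487.

q_1* = 31.2304, q_2* = 33.487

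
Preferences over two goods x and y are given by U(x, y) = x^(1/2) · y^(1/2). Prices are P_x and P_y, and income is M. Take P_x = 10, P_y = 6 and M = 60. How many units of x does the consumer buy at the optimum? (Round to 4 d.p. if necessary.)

MU_x/MU_y = (0.5·y)/(0.5·x); tangency sets this equal to P_x/P_y.
So 0.5·P_y·y = 0.5·P_x·x; combined with the budget, a share 0.5 of income goes to x.
Demand: x*(P_x,P_y,M) = 0.5·M/P_x and y* = 0.5·M/P_y.
At P_x=10, P_y=6, M=60: x* = 0.5·60/10 = 3.

x* = 3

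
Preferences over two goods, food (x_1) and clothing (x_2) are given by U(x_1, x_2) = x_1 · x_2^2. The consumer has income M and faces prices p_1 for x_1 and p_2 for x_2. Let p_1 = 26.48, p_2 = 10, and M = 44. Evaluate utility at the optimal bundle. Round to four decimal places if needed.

V = 4.7658

Demand: x_1*(p_1,p_2,M) = 1/3·M/p_1 and x_2* = 2/3·M/p_2.
At p_1=26.48, p_2=10, M=44: x_1* = 1/3·44/26.48 = 0.5539, x_2* = 2.9333.
Utility at the optimum: U(0.5539, 2.9333) = 4.7658.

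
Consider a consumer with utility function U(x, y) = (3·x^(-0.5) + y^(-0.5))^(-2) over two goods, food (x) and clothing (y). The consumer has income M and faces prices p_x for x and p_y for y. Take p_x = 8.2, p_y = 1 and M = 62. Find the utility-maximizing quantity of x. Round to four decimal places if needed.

x* = 6.1054

MRS = MU_x/MU_y = 3·(y/x)^(1.5). Set equal to p_x/p_y.
Solve for the ratio: y/x = [(1/3)·p_x/p_y]^(2/3).
With the ratio pinned down, the budget gives x* = M/(p_x + p_y·(y/x)) and y* = (y/x)·x*.
Numerically y/x = 1.954917, so x* = 62/(8.2 + 1·1.954917) = 6.1054.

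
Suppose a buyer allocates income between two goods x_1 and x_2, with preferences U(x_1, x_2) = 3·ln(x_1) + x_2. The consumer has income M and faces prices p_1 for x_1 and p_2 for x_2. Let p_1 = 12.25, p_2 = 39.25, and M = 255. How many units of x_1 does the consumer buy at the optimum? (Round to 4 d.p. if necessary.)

x_1* = 9.6122

At the given prices: x_1* = 3·39.25/12.25 = 9.6122.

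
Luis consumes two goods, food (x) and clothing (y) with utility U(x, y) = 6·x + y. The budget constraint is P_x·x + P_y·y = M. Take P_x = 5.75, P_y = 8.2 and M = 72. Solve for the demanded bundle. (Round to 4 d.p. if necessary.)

x* = 12.5217, y* = 0

Perfect substitutes: compare marginal utility per dollar. 6/P_x vs 1/P_y → 1.0435 vs 0.122.
x gives more utility per dollar, so spend all income on x: x* = M/P_x, y* = 0.
Numerically: x* = 12.5217, y* = 0.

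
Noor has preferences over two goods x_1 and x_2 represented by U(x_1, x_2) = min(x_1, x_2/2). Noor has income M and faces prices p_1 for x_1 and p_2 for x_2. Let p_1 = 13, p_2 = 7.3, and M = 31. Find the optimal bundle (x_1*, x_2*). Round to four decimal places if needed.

Leontief preferences: the optimum is at the kink where x_1/1 = x_2/2, i.e. x_2 = 2·x_1.
Budget: p_1·x_1 + p_2·2·x_1 = M, so (p_1 + 2·p_2)·x_1 = M.
Demand: x_1*(p_1,p_2,M) = M/(p_1 + 2·p_2), x_2* = 2·M/(p_1 + 2·p_2).
Here 13 + 2·7.3 = 27.6, giving x_1* = 1.1232 and x_2* = 2.2464.

x_1* = 1.1232, x_2* = 2.2464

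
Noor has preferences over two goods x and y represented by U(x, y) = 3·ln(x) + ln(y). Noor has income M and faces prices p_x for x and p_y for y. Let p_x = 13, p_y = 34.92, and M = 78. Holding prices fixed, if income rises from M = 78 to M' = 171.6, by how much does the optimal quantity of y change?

Δy* = 0.6701

Tangency: MRS = 3·y/x = p_x/p_y.
So 3·p_y·y = p_x·x; combined with the budget, a share 0.75 of income goes to x.
Demand: x*(p_x,p_y,M) = 0.75·M/p_x and y* = 0.25·M/p_y.
At p_x=13, p_y=34.92, M=78: y* = 0.25·78/34.92 = 0.5584.
At M' = 171.6: y* = 1.2285. Change: 1.2285 − 0.5584 = 0.6701.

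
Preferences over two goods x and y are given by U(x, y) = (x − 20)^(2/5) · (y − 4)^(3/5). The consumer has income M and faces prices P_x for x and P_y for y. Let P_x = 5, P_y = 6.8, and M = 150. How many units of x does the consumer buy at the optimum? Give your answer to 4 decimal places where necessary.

x* = 21.824

MRS = (2/3)·(y−4)/(x−20). Tangency with P_x/P_y gives y−4 = (3/2)·(P_x/P_y)·(x−20).
After buying the subsistence bundle (20, 4), a share 0.4 of the remaining income goes to x: x* = 20 + 0.4·(M − 20P_x − 4P_y)/P_x.
Discretionary income = 150 − 20·5 − 4·6.8 = 22.8; x* = 20 + 0.4·22.8/5 = 21.824.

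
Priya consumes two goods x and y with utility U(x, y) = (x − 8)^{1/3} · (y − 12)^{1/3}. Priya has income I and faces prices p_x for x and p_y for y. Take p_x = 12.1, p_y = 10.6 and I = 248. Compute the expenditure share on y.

share on y = 0.5613

This is Cobb-Douglas in (x−8, y−12): tangency gives 1/3·p_y·(y−12) = 1/3·p_x·(x−8).
Substituting into the budget: x* = 8 + 0.5·(I − 8·p_x − 12·p_y)/p_x, and y* = 12 + 0.5·(…)/p_y.
Discretionary income = 248 − 8·12.1 − 12·10.6 = 24; x* = 8 + 0.5·24/12.1 = 8.9917; y* = 12 + 0.5·24/10.6 = 13.1321.
Expenditure on y: 10.6·13.1321 = 139.2; share = 0.5613.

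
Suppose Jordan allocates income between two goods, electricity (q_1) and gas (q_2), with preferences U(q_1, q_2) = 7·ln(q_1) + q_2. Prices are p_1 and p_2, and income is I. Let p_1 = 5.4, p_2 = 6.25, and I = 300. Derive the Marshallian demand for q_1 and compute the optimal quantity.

q_1* = 8.1019

Set MRS = p_1/p_2: (7/q_1)/1 = p_1/p_2.
So q_1*(p_1,p_2) = 7·p_2/p_1, independent of income; and q_2* = (I − 7·p_2)/p_2.
At the given prices: q_1* = 7·6.25/5.4 = 8.1019.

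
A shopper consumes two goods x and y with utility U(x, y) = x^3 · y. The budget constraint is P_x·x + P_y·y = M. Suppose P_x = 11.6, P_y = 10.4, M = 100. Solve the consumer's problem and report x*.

MU_x/MU_y = (3·y)/(x); tangency sets this equal to P_x/P_y.
So 3·P_y·y = P_x·x; combined with the budget, a share 0.75 of income goes to x.
Demand: x*(P_x,P_y,M) = 0.75·M/P_x and y* = 0.25·M/P_y.
At P_x=11.6, P_y=10.4, M=100: x* = 0.75·100/11.6 = 6.4655.

x* = 6.4655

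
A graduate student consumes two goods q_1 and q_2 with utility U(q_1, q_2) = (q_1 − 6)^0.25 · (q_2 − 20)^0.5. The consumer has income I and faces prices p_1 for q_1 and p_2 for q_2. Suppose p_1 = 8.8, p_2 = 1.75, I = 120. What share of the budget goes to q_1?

share on q_1 = 0.5294

This is Cobb-Douglas in (q_1−6, q_2−20): tangency gives 0.25·p_2·(q_2−20) = 0.5·p_1·(q_1−6).
Substituting into the budget: q_1* = 6 + 1/3·(I − 6·p_1 − 20·p_2)/p_1, and q_2* = 20 + 2/3·(…)/p_2.
Discretionary income = 120 − 6·8.8 − 20·1.75 = 32.2; q_1* = 6 + 1/3·32.2/8.8 = 7.2197; q_2* = 20 + 2/3·32.2/1.75 = 32.2667.
Expenditure on q_1: 8.8·7.2197 = 63.5333; share = 0.5294.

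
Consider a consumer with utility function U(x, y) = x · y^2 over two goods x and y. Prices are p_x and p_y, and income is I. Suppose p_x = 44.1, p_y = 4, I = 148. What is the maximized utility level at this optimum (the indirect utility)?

Tangency: MRS = (1/2)·y/x = p_x/p_y.
So p_y·y = 2·p_x·x; combined with the budget, a share 1/3 of income goes to x.
Demand: x*(p_x,p_y,I) = 1/3·I/p_x and y* = 2/3·I/p_y.
At p_x=44.1, p_y=4, I=148: x* = 1/3·148/44.1 = 1.1187, y* = 24.6667.
Utility at the optimum: U(1.1187, 24.6667) = 680.6484.

V = 680.6484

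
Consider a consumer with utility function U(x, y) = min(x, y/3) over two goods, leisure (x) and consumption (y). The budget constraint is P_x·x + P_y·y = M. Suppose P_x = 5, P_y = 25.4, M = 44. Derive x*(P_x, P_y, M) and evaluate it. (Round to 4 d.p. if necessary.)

x* = 0.5419

Leontief preferences: the optimum is at the kink where x/1 = y/3, i.e. y = 3·x.
Budget: P_x·x + P_y·3·x = M, so (P_x + 3·P_y)·x = M.
Demand: x*(P_x,P_y,M) = M/(P_x + 3·P_y), y* = 3·M/(P_x + 3·P_y).
Here 5 + 3·25.4 = 81.2, giving x* = 0.5419.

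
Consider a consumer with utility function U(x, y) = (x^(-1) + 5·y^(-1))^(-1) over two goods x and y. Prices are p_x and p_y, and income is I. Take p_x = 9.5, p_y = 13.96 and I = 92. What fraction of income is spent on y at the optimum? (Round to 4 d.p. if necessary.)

share on y = 0.7305

From the CES first-order condition, (1/5)·(y/x)^(2) = p_x/p_y.
Solve for the ratio: y/x = [5·p_x/p_y]^(0.5).
With the ratio pinned down, the budget gives x* = I/(p_x + p_y·(y/x)) and y* = (y/x)·x*.
Numerically y/x = 1.844608, so x* = 92/(9.5 + 13.96·1.844608) = 2.6099 and y* = 1.844608·2.6099 = 4.8142.
Expenditure on y: 13.96·4.8142 = 67.2062; share = 0.7305.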